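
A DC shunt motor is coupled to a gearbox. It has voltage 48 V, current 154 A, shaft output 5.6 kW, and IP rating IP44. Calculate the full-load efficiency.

75.8 %

P_out = 5.6 kW = 5600 W
P_in = V·I = 48 × 154 = 7392 W
η = P_out / P_in = 5600 / 7392 = 0.758 = 75.8%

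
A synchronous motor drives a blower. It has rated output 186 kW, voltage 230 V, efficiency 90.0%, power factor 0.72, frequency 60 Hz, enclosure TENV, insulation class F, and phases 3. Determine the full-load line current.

P_out = 186 kW = 186000 W
P_in = P_out / η = 186000 / 0.900 = 206667 W
I_L = P_in / (√3·V_L·cosφ) = 206667 / (1.732 × 230 × 0.72) = 721 A

721 A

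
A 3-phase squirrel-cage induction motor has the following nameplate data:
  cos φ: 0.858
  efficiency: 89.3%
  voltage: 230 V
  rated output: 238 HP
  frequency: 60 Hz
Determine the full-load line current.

P_out = 238 × 746 = 177548 W
P_in = P_out / η = 177548 / 0.893 = 198822 W
I_L = P_in / (√3·V_L·cosφ) = 198822 / (1.732 × 230 × 0.858) = 582 A

582 A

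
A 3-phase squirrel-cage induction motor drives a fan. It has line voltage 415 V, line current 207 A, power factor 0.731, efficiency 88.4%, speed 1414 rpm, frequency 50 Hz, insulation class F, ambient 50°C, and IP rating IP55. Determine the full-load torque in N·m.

649 N·m

P_in = √3·V·I·cosφ = 1.732 × 415 × 207 × 0.731 = 108764 W
P_out = η·P_in = 0.884 × 108764 = 96147 W
n = 1414 rpm
ω = 2π×1414/60 = 148.1 rad/s
τ = P_out/ω = 96147/148.1 = 649 N·m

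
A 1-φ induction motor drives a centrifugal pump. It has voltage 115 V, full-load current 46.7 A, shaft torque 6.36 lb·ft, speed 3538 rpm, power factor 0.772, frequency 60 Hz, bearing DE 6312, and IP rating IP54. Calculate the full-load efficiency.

77.1 %

τ = 6.36 lb·ft × 1.356 = 8.624 N·m
ω = 2π × 3538/60 = 370.5 rad/s; P_out = τω = 8.624 × 370.5 = 3195 W
P_in = V·I·cosφ = 115 × 46.7 × 0.772 = 4146 W
η = P_out / P_in = 3195 / 4146 = 0.771 = 77.1%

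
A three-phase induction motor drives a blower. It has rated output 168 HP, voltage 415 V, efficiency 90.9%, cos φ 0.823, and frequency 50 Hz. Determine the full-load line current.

P_out = 168 × 746 = 125328 W
P_in = P_out / η = 125328 / 0.909 = 137875 W
I_L = P_in / (√3·V_L·cosφ) = 137875 / (1.732 × 415 × 0.823) = 233 A

233 A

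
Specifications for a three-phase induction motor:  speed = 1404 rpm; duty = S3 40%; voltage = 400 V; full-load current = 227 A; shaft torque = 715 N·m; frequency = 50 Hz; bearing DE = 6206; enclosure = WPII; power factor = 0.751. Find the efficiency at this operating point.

ω = 2π × 1404/60 = 147 rad/s; P_out = τω = 715 × 147 = 105105 W
P_in = √3·V_L·I_L·cosφ = 1.732 × 400 × 227 × 0.751 = 118106 W
η = P_out / P_in = 105105 / 118106 = 0.890 = 89.0%

89.0 %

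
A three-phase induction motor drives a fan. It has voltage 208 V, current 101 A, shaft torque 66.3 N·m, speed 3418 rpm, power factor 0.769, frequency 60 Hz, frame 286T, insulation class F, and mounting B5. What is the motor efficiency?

84.8 %

ω = 2π × 3418/60 = 357.9 rad/s; P_out = τω = 66.3 × 357.9 = 23729 W
P_in = √3·V_L·I_L·cosφ = 1.732 × 208 × 101 × 0.769 = 27981 W
η = P_out / P_in = 23729 / 27981 = 0.848 = 84.8%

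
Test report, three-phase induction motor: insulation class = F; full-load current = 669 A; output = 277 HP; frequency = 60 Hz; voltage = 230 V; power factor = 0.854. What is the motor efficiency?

P_out = 277 × 746 = 206642 W
P_in = √3·V_L·I_L·cosφ = 1.732 × 230 × 669 × 0.854 = 227593 W
η = P_out / P_in = 206642 / 227593 = 0.908 = 90.8%

90.8 %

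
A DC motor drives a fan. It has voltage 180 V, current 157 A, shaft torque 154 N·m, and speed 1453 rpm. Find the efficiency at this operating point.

ω = 2π × 1453/60 = 152.2 rad/s; P_out = τω = 154 × 152.2 = 23439 W
P_in = V·I = 180 × 157 = 28260 W
η = P_out / P_in = 23439 / 28260 = 0.829 = 82.9%

82.9 %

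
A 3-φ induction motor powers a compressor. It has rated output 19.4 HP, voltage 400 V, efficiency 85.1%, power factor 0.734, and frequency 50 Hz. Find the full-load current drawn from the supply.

P_out = 19.4 × 746 = 14472 W
P_in = P_out / η = 14472 / 0.851 = 17006 W
I_L = P_in / (√3·V_L·cosφ) = 17006 / (1.732 × 400 × 0.734) = 33.4 A

33.4 A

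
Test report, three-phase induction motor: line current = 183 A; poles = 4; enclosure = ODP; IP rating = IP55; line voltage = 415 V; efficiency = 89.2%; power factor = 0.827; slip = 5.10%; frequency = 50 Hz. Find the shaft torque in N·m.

651 N·m

P_in = √3·V·I·cosφ = 1.732 × 415 × 183 × 0.827 = 108781 W
P_out = η·P_in = 0.892 × 108781 = 97033 W
n_s = 120×50/4 = 1500 rpm; n = 1500×(1−0.051) = 1424 rpm
ω = 2π×1424/60 = 149.1 rad/s
τ = P_out/ω = 97033/149.1 = 651 N·m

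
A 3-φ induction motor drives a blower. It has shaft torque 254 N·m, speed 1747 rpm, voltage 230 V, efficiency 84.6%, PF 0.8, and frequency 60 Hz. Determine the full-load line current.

172 A

ω = 2π×1747/60 = 182.9 rad/s; P_out = τω = 254 × 182.9 = 46457 W
P_in = P_out / η = 46457 / 0.846 = 54914 W
I_L = P_in / (√3·V_L·cosφ) = 54914 / (1.732 × 230 × 0.8) = 172 A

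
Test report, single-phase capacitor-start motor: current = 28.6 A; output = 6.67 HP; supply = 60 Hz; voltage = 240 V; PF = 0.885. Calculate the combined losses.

P_in = V·I·cosφ = 240×28.6×0.885 = 6075 W
P_out = 6.67×746 = 4976 W
Losses = P_in − P_out = 6075 − 4976 = 1099 W

1100 W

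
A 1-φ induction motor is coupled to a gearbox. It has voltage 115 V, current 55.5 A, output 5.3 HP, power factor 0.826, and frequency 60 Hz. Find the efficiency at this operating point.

75.0 %

P_out = 5.3 × 746 = 3954 W
P_in = V·I·cosφ = 115 × 55.5 × 0.826 = 5272 W
η = P_out / P_in = 3954 / 5272 = 0.750 = 75.0%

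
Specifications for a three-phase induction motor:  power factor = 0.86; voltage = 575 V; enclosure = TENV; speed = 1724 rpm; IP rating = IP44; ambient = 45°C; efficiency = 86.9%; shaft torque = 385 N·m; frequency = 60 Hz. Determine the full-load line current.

ω = 2π×1724/60 = 180.5 rad/s; P_out = τω = 385 × 180.5 = 69493 W
P_in = P_out / η = 69493 / 0.869 = 79969 W
I_L = P_in / (√3·V_L·cosφ) = 79969 / (1.732 × 575 × 0.86) = 93.4 A

93.4 A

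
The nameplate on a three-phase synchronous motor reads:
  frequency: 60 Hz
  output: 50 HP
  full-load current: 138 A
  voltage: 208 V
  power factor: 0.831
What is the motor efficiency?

P_out = 50 × 746 = 37300 W
P_in = √3·V_L·I_L·cosφ = 1.732 × 208 × 138 × 0.831 = 41313 W
η = P_out / P_in = 37300 / 41313 = 0.903 = 90.3%

90.3 %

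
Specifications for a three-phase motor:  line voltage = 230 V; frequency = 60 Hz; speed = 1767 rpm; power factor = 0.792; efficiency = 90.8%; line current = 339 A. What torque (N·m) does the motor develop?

525 N·m

P_in = √3·V·I·cosφ = 1.732 × 230 × 339 × 0.792 = 106955 W
P_out = η·P_in = 0.908 × 106955 = 97115 W
n = 1767 rpm
ω = 2π×1767/60 = 185 rad/s
τ = P_out/ω = 97115/185 = 525 N·m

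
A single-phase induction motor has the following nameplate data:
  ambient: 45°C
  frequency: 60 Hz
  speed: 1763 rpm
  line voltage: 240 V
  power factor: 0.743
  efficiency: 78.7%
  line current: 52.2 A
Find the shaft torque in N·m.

39.7 N·m

P_in = V·I·cosφ = 240 × 52.2 × 0.743 = 9308 W
P_out = η·P_in = 0.787 × 9308 = 7325 W
n = 1763 rpm
ω = 2π×1763/60 = 184.6 rad/s
τ = P_out/ω = 7325/184.6 = 39.7 N·m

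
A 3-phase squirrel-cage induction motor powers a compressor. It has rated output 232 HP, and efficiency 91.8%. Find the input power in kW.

P_out = 232 × 746 = 173072 W
P_in = P_out/η = 173072/0.918 = 188532 W = 189 kW

189 kW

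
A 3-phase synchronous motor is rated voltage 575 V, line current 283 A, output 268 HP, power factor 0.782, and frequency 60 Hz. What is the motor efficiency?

90.7 %

P_out = 268 × 746 = 199928 W
P_in = √3·V_L·I_L·cosφ = 1.732 × 575 × 283 × 0.782 = 220399 W
η = P_out / P_in = 199928 / 220399 = 0.907 = 90.7%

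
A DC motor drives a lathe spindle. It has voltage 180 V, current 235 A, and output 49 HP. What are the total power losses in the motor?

P_in = V·I = 180×235 = 42300 W
P_out = 49×746 = 36554 W
Losses = P_in − P_out = 42300 − 36554 = 5746 W

5.75 kW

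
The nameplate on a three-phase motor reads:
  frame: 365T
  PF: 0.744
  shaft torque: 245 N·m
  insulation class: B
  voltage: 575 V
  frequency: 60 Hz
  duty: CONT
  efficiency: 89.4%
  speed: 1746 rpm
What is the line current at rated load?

ω = 2π×1746/60 = 182.8 rad/s; P_out = τω = 245 × 182.8 = 44786 W
P_in = P_out / η = 44786 / 0.894 = 50096 W
I_L = P_in / (√3·V_L·cosφ) = 50096 / (1.732 × 575 × 0.744) = 67.6 A

67.6 A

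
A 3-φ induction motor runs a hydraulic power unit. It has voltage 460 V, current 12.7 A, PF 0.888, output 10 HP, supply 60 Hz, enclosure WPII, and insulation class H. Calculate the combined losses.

1.53 kW

P_in = √3·V·I·cosφ = 1.732×460×12.7×0.888 = 8985 W
P_out = 10×746 = 7460 W
Losses = P_in − P_out = 8985 − 7460 = 1525 W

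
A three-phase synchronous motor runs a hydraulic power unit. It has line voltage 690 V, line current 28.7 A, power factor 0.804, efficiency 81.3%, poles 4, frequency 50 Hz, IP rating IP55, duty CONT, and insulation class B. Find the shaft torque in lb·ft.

P_in = √3·V·I·cosφ = 1.732 × 690 × 28.7 × 0.804 = 27576 W
P_out = η·P_in = 0.813 × 27576 = 22419 W
n = n_s = 120×50/4 = 1500 rpm (synchronous)
ω = 2π×1500/60 = 157.1 rad/s
τ = P_out/ω = 22419/157.1 = 142.7 N·m
In lb·ft: 142.7/1.356 = 105 lb·ft

105 lb·ft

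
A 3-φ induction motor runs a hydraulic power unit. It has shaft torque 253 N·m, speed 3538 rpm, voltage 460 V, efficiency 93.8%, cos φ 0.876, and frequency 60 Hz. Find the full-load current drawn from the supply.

143 A

ω = 2π×3538/60 = 370.5 rad/s; P_out = τω = 253 × 370.5 = 93737 W
P_in = P_out / η = 93737 / 0.938 = 99933 W
I_L = P_in / (√3·V_L·cosφ) = 99933 / (1.732 × 460 × 0.876) = 143 A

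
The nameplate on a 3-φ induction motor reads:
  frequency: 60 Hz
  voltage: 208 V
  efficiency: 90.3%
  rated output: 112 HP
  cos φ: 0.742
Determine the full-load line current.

346 A

P_out = 112 × 746 = 83552 W
P_in = P_out / η = 83552 / 0.903 = 92527 W
I_L = P_in / (√3·V_L·cosφ) = 92527 / (1.732 × 208 × 0.742) = 346 A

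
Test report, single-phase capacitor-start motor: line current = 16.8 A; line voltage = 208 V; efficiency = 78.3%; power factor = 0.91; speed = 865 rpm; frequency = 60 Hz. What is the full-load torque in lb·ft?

20.3 lb·ft

P_in = V·I·cosφ = 208 × 16.8 × 0.91 = 3180 W
P_out = η·P_in = 0.783 × 3180 = 2490 W
n = 865 rpm
ω = 2π×865/60 = 90.58 rad/s
τ = P_out/ω = 2490/90.58 = 27.49 N·m
In lb·ft: 27.49/1.356 = 20.3 lb·ft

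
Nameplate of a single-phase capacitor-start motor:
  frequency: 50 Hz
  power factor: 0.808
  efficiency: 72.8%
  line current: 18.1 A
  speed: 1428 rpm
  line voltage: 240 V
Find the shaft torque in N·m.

P_in = V·I·cosφ = 240 × 18.1 × 0.808 = 3510 W
P_out = η·P_in = 0.728 × 3510 = 2555 W
n = 1428 rpm
ω = 2π×1428/60 = 149.5 rad/s
τ = P_out/ω = 2555/149.5 = 17.1 N·m

17.1 N·m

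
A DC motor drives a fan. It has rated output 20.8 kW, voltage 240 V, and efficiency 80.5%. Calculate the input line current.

108 A

P_out = 20.8 kW = 20800 W
P_in = P_out / η = 20800 / 0.805 = 25839 W
I = P_in / V = 25839 / 240 = 108 A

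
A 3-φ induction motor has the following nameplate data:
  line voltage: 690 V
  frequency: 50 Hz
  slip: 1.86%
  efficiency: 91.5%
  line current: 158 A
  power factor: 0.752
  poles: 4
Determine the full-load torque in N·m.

843 N·m

P_in = √3·V·I·cosφ = 1.732 × 690 × 158 × 0.752 = 141995 W
P_out = η·P_in = 0.915 × 141995 = 129925 W
n_s = 120×50/4 = 1500 rpm; n = 1500×(1−0.0186) = 1472 rpm
ω = 2π×1472/60 = 154.1 rad/s
τ = P_out/ω = 129925/154.1 = 843 N·m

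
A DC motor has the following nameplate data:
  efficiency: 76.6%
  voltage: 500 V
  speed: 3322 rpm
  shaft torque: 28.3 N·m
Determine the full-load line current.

25.7 A

ω = 2π×3322/60 = 347.9 rad/s; P_out = τω = 28.3 × 347.9 = 9846 W
P_in = P_out / η = 9846 / 0.766 = 12854 W
I = P_in / V = 12854 / 500 = 25.7 A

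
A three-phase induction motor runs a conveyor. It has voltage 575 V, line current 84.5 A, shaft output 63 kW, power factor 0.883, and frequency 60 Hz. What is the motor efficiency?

84.8 %

P_out = 63 kW = 63000 W
P_in = √3·V_L·I_L·cosφ = 1.732 × 575 × 84.5 × 0.883 = 74308 W
η = P_out / P_in = 63000 / 74308 = 0.848 = 84.8%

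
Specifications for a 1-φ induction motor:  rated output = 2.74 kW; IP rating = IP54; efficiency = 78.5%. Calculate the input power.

3.49 kW

P_out = 2740 W
P_in = P_out/η = 2740/0.785 = 3490 W = 3.49 kW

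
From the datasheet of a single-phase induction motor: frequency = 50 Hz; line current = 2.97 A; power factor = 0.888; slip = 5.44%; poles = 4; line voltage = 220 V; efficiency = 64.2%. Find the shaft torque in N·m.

2.51 N·m

P_in = V·I·cosφ = 220 × 2.97 × 0.888 = 580 W
P_out = η·P_in = 0.642 × 580 = 372 W
n_s = 120×50/4 = 1500 rpm; n = 1500×(1−0.0544) = 1418 rpm
ω = 2π×1418/60 = 148.5 rad/s
τ = P_out/ω = 372/148.5 = 2.51 N·m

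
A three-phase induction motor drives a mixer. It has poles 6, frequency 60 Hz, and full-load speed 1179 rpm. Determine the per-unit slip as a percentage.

n_s = 120f/p = 120×60/6 = 1200 rpm
s = (n_s − n)/n_s = (1200 − 1179)/1200 = 0.0175

1.8 %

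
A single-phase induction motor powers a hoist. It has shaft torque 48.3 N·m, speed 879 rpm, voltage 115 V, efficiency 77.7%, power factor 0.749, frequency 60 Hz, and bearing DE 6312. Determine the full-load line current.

ω = 2π×879/60 = 92.05 rad/s; P_out = τω = 48.3 × 92.05 = 4446 W
P_in = P_out / η = 4446 / 0.777 = 5722 W
I = P_in / (V·cosφ) = 5722 / (115 × 0.749) = 66.4 A

66.4 A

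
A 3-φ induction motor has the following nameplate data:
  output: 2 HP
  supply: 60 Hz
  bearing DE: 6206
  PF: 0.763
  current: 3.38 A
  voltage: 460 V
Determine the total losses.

P_in = √3·V·I·cosφ = 1.732×460×3.38×0.763 = 2055 W
P_out = 2×746 = 1492 W
Losses = P_in − P_out = 2055 − 1492 = 563 W

563 W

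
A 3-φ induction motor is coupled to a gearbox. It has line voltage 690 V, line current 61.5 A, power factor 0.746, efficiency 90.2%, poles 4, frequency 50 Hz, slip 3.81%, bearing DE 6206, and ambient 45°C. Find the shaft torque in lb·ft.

P_in = √3·V·I·cosφ = 1.732 × 690 × 61.5 × 0.746 = 54829 W
P_out = η·P_in = 0.902 × 54829 = 49456 W
n_s = 120×50/4 = 1500 rpm; n = 1500×(1−0.0381) = 1443 rpm
ω = 2π×1443/60 = 151.1 rad/s
τ = P_out/ω = 49456/151.1 = 327.3 N·m
In lb·ft: 327.3/1.356 = 241 lb·ft

241 lb·ft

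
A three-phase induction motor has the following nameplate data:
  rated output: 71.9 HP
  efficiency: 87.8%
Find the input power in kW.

P_out = 71.9 × 746 = 53637 W
P_in = P_out/η = 53637/0.878 = 61090 W = 61.1 kW

61.1 kW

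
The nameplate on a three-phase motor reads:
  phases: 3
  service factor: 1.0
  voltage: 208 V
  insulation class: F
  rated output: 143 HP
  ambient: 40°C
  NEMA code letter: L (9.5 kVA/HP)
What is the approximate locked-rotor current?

3770 A

S_LR = 9.5 × 143 = 1358.5 kVA
I_LR = S_LR/(√3·V_L) = 1358500/(1.732×208) = 3770 A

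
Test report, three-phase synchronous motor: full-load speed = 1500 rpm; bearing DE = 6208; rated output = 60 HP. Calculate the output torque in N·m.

285 N·m

P_out = 60 × 746 = 44760 W
ω = 2π × 1500/60 = 157.1 rad/s
τ = P_out/ω = 44760/157.1 = 285 N·m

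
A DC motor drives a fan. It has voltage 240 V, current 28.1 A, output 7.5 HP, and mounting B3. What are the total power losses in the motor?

1.15 kW

P_in = V·I = 240×28.1 = 6744 W
P_out = 7.5×746 = 5595 W
Losses = P_in − P_out = 6744 − 5595 = 1149 W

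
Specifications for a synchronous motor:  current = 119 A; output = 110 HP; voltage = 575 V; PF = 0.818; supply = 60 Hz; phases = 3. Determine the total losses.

14900 W

P_in = √3·V·I·cosφ = 1.732×575×119×0.818 = 96943 W
P_out = 110×746 = 82060 W
Losses = P_in − P_out = 96943 − 82060 = 14883 W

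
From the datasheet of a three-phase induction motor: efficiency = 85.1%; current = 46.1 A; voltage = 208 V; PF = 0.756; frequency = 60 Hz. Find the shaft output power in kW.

10.7 kW

P_in = √3·V·I·cosφ = 1.732 × 208 × 46.1 × 0.756 = 12555 W
P_out = η·P_in = 0.851 × 12555 = 10684 W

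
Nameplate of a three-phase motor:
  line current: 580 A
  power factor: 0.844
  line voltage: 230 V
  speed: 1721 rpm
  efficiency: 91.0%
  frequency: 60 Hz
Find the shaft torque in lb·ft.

726 lb·ft

P_in = √3·V·I·cosφ = 1.732 × 230 × 580 × 0.844 = 195005 W
P_out = η·P_in = 0.91 × 195005 = 177455 W
n = 1721 rpm
ω = 2π×1721/60 = 180.2 rad/s
τ = P_out/ω = 177455/180.2 = 984.8 N·m
In lb·ft: 984.8/1.356 = 726 lb·ft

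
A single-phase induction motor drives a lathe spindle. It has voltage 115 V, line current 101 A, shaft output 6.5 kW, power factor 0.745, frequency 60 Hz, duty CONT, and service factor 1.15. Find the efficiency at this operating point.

P_out = 6.5 kW = 6500 W
P_in = V·I·cosφ = 115 × 101 × 0.745 = 8653 W
η = P_out / P_in = 6500 / 8653 = 0.751 = 75.1%

75.1 %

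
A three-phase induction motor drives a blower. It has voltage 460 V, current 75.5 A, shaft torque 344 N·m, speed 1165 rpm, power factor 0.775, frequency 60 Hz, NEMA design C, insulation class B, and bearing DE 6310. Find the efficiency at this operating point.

90.0 %

ω = 2π × 1165/60 = 122 rad/s; P_out = τω = 344 × 122 = 41968 W
P_in = √3·V_L·I_L·cosφ = 1.732 × 460 × 75.5 × 0.775 = 46618 W
η = P_out / P_in = 41968 / 46618 = 0.900 = 90.0%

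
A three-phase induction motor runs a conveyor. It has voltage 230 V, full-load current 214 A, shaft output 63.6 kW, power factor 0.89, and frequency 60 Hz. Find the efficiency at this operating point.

83.8 %

P_out = 63.6 kW = 63600 W
P_in = √3·V_L·I_L·cosφ = 1.732 × 230 × 214 × 0.89 = 75872 W
η = P_out / P_in = 63600 / 75872 = 0.838 = 83.8%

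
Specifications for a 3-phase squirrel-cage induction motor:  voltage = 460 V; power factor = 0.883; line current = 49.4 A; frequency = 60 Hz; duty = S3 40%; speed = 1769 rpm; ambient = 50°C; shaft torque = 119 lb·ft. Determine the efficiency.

τ = 119 lb·ft × 1.356 = 161.4 N·m
ω = 2π × 1769/60 = 185.2 rad/s; P_out = τω = 161.4 × 185.2 = 29891 W
P_in = √3·V_L·I_L·cosφ = 1.732 × 460 × 49.4 × 0.883 = 34753 W
η = P_out / P_in = 29891 / 34753 = 0.860 = 86.0%

86.0 %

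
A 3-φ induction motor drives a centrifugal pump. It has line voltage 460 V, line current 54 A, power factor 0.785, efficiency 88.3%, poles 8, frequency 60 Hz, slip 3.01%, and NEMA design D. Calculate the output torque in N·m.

P_in = √3·V·I·cosφ = 1.732 × 460 × 54 × 0.785 = 33773 W
P_out = η·P_in = 0.883 × 33773 = 29822 W
n_s = 120×60/8 = 900 rpm; n = 900×(1−0.0301) = 873 rpm
ω = 2π×873/60 = 91.42 rad/s
τ = P_out/ω = 29822/91.42 = 326 N·m

326 N·m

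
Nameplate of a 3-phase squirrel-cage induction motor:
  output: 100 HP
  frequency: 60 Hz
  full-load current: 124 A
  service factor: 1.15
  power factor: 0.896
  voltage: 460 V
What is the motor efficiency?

P_out = 100 × 746 = 74600 W
P_in = √3·V_L·I_L·cosφ = 1.732 × 460 × 124 × 0.896 = 88519 W
η = P_out / P_in = 74600 / 88519 = 0.843 = 84.3%

84.3 %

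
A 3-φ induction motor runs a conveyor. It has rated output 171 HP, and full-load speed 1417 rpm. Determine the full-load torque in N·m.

P_out = 171 × 746 = 127566 W
ω = 2π × 1417/60 = 148.4 rad/s
τ = P_out/ω = 127566/148.4 = 860 N·m

860 N·m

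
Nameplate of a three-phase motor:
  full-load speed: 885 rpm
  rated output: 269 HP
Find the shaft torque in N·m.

2170 N·m

P_out = 269 × 746 = 200674 W
ω = 2π × 885/60 = 92.68 rad/s
τ = P_out/ω = 200674/92.68 = 2170 N·m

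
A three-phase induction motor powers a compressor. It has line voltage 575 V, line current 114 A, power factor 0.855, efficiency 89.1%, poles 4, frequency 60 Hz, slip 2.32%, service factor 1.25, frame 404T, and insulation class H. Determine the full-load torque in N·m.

470 N·m

P_in = √3·V·I·cosφ = 1.732 × 575 × 114 × 0.855 = 97070 W
P_out = η·P_in = 0.891 × 97070 = 86489 W
n_s = 120×60/4 = 1800 rpm; n = 1800×(1−0.0232) = 1758 rpm
ω = 2π×1758/60 = 184.1 rad/s
τ = P_out/ω = 86489/184.1 = 470 N·m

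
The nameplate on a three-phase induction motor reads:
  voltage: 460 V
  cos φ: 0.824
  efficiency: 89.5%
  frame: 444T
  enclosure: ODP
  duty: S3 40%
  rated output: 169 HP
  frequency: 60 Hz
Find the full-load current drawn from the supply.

P_out = 169 × 746 = 126074 W
P_in = P_out / η = 126074 / 0.895 = 140865 W
I_L = P_in / (√3·V_L·cosφ) = 140865 / (1.732 × 460 × 0.824) = 215 A

215 A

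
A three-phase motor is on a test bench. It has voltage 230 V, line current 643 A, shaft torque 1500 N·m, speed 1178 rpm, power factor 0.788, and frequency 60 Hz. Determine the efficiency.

ω = 2π × 1178/60 = 123.4 rad/s; P_out = τω = 1500 × 123.4 = 185100 W
P_in = √3·V_L·I_L·cosφ = 1.732 × 230 × 643 × 0.788 = 201843 W
η = P_out / P_in = 185100 / 201843 = 0.917 = 91.7%

91.7 %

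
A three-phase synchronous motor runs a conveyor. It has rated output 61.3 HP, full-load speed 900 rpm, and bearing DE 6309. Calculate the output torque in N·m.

485 N·m

P_out = 61.3 × 746 = 45730 W
ω = 2π × 900/60 = 94.25 rad/s
τ = P_out/ω = 45730/94.25 = 485 N·m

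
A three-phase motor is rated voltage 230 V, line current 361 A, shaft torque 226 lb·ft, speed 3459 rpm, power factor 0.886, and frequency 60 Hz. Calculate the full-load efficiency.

τ = 226 lb·ft × 1.356 = 306.5 N·m
ω = 2π × 3459/60 = 362.2 rad/s; P_out = τω = 306.5 × 362.2 = 111014 W
P_in = √3·V_L·I_L·cosφ = 1.732 × 230 × 361 × 0.886 = 127414 W
η = P_out / P_in = 111014 / 127414 = 0.871 = 87.1%

87.1 %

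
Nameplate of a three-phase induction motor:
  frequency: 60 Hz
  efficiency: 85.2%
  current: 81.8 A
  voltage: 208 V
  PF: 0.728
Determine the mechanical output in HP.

P_in = √3·V·I·cosφ = 1.732 × 208 × 81.8 × 0.728 = 21453 W
P_out = η·P_in = 0.852 × 21453 = 18278 W
= 18278/746 = 24.5 HP

24.5 HP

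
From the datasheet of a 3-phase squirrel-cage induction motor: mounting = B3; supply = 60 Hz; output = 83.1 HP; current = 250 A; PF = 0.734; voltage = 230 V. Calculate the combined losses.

11.1 kW

P_in = √3·V·I·cosφ = 1.732×230×250×0.734 = 73099 W
P_out = 83.1×746 = 61993 W
Losses = P_in − P_out = 73099 − 61993 = 11106 W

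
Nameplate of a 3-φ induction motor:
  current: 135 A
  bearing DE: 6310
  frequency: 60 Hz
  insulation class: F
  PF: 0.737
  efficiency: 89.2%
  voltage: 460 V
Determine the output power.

P_in = √3·V·I·cosφ = 1.732 × 460 × 135 × 0.737 = 79270 W
P_out = η·P_in = 0.892 × 79270 = 70709 W

70.7 kW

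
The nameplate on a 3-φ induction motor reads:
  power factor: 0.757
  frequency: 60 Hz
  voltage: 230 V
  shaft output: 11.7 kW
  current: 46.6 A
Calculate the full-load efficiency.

P_out = 11.7 kW = 11700 W
P_in = √3·V_L·I_L·cosφ = 1.732 × 230 × 46.6 × 0.757 = 14053 W
η = P_out / P_in = 11700 / 14053 = 0.833 = 83.3%

83.3 %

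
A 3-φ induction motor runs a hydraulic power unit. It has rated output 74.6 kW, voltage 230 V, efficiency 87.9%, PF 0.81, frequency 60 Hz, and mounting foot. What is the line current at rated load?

263 A

P_out = 74.6 kW = 74600 W
P_in = P_out / η = 74600 / 0.879 = 84869 W
I_L = P_in / (√3·V_L·cosφ) = 84869 / (1.732 × 230 × 0.81) = 263 A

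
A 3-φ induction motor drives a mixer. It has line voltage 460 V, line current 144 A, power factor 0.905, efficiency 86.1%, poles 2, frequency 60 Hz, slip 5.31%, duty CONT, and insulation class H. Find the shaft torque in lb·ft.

185 lb·ft

P_in = √3·V·I·cosφ = 1.732 × 460 × 144 × 0.905 = 103829 W
P_out = η·P_in = 0.861 × 103829 = 89397 W
n_s = 120×60/2 = 3600 rpm; n = 3600×(1−0.0531) = 3409 rpm
ω = 2π×3409/60 = 357 rad/s
τ = P_out/ω = 89397/357 = 250.4 N·m
In lb·ft: 250.4/1.356 = 185 lb·ft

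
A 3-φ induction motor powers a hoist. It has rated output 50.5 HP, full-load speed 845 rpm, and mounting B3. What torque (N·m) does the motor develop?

426 N·m

P_out = 50.5 × 746 = 37673 W
ω = 2π × 845/60 = 88.49 rad/s
τ = P_out/ω = 37673/88.49 = 426 N·m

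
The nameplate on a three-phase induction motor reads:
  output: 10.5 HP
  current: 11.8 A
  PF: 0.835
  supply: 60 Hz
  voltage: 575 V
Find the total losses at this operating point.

P_in = √3·V·I·cosφ = 1.732×575×11.8×0.835 = 9813 W
P_out = 10.5×746 = 7833 W
Losses = P_in − P_out = 9813 − 7833 = 1980 W

1980 W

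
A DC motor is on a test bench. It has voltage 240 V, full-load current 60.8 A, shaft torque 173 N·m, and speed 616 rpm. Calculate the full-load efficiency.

ω = 2π × 616/60 = 64.51 rad/s; P_out = τω = 173 × 64.51 = 11160 W
P_in = V·I = 240 × 60.8 = 14592 W
η = P_out / P_in = 11160 / 14592 = 0.765 = 76.5%

76.5 %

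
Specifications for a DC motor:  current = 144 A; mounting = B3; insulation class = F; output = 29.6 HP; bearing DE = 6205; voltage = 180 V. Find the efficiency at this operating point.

P_out = 29.6 × 746 = 22082 W
P_in = V·I = 180 × 144 = 25920 W
η = P_out / P_in = 22082 / 25920 = 0.852 = 85.2%

85.2 %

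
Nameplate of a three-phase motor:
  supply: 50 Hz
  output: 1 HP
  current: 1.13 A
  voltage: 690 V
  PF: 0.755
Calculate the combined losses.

274 W

P_in = √3·V·I·cosφ = 1.732×690×1.13×0.755 = 1020 W
P_out = 1×746 = 746 W
Losses = P_in − P_out = 1020 − 746 = 274 W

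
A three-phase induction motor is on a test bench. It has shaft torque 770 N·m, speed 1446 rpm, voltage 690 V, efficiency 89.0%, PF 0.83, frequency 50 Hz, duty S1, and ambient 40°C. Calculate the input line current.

132 A

ω = 2π×1446/60 = 151.4 rad/s; P_out = τω = 770 × 151.4 = 116578 W
P_in = P_out / η = 116578 / 0.890 = 130987 W
I_L = P_in / (√3·V_L·cosφ) = 130987 / (1.732 × 690 × 0.83) = 132 A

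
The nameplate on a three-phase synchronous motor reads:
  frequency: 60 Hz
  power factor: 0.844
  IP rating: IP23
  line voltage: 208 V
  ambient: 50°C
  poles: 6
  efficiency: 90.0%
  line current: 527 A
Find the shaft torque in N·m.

P_in = √3·V·I·cosφ = 1.732 × 208 × 527 × 0.844 = 160238 W
P_out = η·P_in = 0.9 × 160238 = 144214 W
n = n_s = 120×60/6 = 1200 rpm (synchronous)
ω = 2π×1200/60 = 125.7 rad/s
τ = P_out/ω = 144214/125.7 = 1150 N·m

1150 N·m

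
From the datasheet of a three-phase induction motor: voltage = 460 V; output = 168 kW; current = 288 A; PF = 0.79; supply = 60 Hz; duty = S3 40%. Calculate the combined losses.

P_in = √3·V·I·cosφ = 1.732×460×288×0.79 = 181270 W
P_out = 168000 W
Losses = P_in − P_out = 181270 − 168000 = 13270 W

13300 W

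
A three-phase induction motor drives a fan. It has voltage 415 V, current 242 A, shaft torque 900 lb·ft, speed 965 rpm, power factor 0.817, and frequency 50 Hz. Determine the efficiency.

τ = 900 lb·ft × 1.356 = 1220 N·m
ω = 2π × 965/60 = 101.1 rad/s; P_out = τω = 1220 × 101.1 = 123342 W
P_in = √3·V_L·I_L·cosφ = 1.732 × 415 × 242 × 0.817 = 142113 W
η = P_out / P_in = 123342 / 142113 = 0.868 = 86.8%

86.8 %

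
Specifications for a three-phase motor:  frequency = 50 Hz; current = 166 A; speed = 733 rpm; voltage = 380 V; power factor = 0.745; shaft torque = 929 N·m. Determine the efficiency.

87.6 %

ω = 2π × 733/60 = 76.76 rad/s; P_out = τω = 929 × 76.76 = 71310 W
P_in = √3·V_L·I_L·cosφ = 1.732 × 380 × 166 × 0.745 = 81395 W
η = P_out / P_in = 71310 / 81395 = 0.876 = 87.6%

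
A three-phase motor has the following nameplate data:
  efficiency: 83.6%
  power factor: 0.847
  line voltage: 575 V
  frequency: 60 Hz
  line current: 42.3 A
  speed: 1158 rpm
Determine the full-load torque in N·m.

246 N·m

P_in = √3·V·I·cosφ = 1.732 × 575 × 42.3 × 0.847 = 35681 W
P_out = η·P_in = 0.836 × 35681 = 29829 W
n = 1158 rpm
ω = 2π×1158/60 = 121.3 rad/s
τ = P_out/ω = 29829/121.3 = 246 N·m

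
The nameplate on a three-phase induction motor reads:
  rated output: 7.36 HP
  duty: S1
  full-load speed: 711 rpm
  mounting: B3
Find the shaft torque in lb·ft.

54.4 lb·ft

P_out = 7.36 × 746 = 5491 W
ω = 2π × 711/60 = 74.46 rad/s
τ = P_out/ω = 5491/74.46 = 73.74 N·m
In lb·ft: 73.74/1.356 = 54.4 lb·ft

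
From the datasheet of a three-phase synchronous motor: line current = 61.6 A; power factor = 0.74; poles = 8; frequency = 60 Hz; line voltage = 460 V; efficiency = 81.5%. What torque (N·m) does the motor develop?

P_in = √3·V·I·cosφ = 1.732 × 460 × 61.6 × 0.74 = 36318 W
P_out = η·P_in = 0.815 × 36318 = 29599 W
n = n_s = 120×60/8 = 900 rpm (synchronous)
ω = 2π×900/60 = 94.25 rad/s
τ = P_out/ω = 29599/94.25 = 314 N·m

314 N·m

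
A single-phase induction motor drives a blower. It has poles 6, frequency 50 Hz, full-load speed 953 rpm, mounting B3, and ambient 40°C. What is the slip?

4.70 %

n_s = 120f/p = 120×50/6 = 1000 rpm
s = (n_s − n)/n_s = (1000 − 953)/1000 = 0.0470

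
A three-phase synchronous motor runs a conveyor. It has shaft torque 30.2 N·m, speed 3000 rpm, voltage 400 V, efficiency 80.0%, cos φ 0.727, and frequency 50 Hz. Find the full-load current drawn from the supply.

ω = 2π×3000/60 = 314.2 rad/s; P_out = τω = 30.2 × 314.2 = 9489 W
P_in = P_out / η = 9489 / 0.800 = 11861 W
I_L = P_in / (√3·V_L·cosφ) = 11861 / (1.732 × 400 × 0.727) = 23.5 A

23.5 A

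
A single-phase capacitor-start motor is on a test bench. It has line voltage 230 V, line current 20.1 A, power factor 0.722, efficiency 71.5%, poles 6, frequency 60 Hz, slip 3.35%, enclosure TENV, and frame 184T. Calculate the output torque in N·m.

19.6 N·m

P_in = V·I·cosφ = 230 × 20.1 × 0.722 = 3338 W
P_out = η·P_in = 0.715 × 3338 = 2387 W
n_s = 120×60/6 = 1200 rpm; n = 1200×(1−0.0335) = 1160 rpm
ω = 2π×1160/60 = 121.5 rad/s
τ = P_out/ω = 2387/121.5 = 19.6 N·m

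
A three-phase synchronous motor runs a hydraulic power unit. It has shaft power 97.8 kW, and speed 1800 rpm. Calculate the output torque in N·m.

ω = 2π × 1800/60 = 188.5 rad/s
τ = P/ω = 97800/188.5 = 519 N·m

519 N·m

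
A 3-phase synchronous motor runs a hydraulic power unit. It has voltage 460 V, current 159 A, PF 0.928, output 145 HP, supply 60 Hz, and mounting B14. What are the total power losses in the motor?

P_in = √3·V·I·cosφ = 1.732×460×159×0.928 = 117558 W
P_out = 145×746 = 108170 W
Losses = P_in − P_out = 117558 − 108170 = 9388 W

9390 W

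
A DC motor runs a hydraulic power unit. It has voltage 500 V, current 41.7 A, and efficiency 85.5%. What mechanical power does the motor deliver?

17.8 kW

P_in = V·I = 500 × 41.7 = 20850 W
P_out = η·P_in = 0.855 × 20850 = 17827 W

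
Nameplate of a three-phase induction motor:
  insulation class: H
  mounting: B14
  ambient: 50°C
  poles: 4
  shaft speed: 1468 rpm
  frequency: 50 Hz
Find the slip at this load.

2.13 %

n_s = 120f/p = 120×50/4 = 1500 rpm
s = (n_s − n)/n_s = (1500 − 1468)/1500 = 0.0213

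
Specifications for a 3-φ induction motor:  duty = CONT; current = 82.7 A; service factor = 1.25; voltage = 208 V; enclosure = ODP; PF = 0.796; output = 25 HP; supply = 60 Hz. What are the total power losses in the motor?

P_in = √3·V·I·cosφ = 1.732×208×82.7×0.796 = 23715 W
P_out = 25×746 = 18650 W
Losses = P_in − P_out = 23715 − 18650 = 5065 W

5.07 kW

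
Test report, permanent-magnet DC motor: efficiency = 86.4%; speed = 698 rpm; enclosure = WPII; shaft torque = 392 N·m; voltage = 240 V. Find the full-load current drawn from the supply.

138 A

ω = 2π×698/60 = 73.09 rad/s; P_out = τω = 392 × 73.09 = 28651 W
P_in = P_out / η = 28651 / 0.864 = 33161 W
I = P_in / V = 33161 / 240 = 138 A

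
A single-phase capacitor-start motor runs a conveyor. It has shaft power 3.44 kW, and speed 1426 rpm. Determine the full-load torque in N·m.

ω = 2π × 1426/60 = 149.3 rad/s
τ = P/ω = 3440/149.3 = 23 N·m

23 N·m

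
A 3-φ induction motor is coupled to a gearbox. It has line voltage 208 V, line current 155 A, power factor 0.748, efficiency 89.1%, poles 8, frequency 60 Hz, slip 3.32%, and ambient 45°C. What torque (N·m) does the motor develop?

P_in = √3·V·I·cosφ = 1.732 × 208 × 155 × 0.748 = 41768 W
P_out = η·P_in = 0.891 × 41768 = 37215 W
n_s = 120×60/8 = 900 rpm; n = 900×(1−0.0332) = 870 rpm
ω = 2π×870/60 = 91.11 rad/s
τ = P_out/ω = 37215/91.11 = 408 N·m

408 N·m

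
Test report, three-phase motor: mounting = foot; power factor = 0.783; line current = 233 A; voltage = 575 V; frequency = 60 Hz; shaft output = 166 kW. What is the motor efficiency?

P_out = 166 kW = 166000 W
P_in = √3·V_L·I_L·cosφ = 1.732 × 575 × 233 × 0.783 = 181691 W
η = P_out / P_in = 166000 / 181691 = 0.914 = 91.4%

91.4 %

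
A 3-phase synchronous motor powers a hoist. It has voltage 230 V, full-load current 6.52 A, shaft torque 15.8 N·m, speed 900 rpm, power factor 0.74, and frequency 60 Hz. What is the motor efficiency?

77.5 %

ω = 2π × 900/60 = 94.25 rad/s; P_out = τω = 15.8 × 94.25 = 1489 W
P_in = √3·V_L·I_L·cosφ = 1.732 × 230 × 6.52 × 0.74 = 1922 W
η = P_out / P_in = 1489 / 1922 = 0.775 = 77.5%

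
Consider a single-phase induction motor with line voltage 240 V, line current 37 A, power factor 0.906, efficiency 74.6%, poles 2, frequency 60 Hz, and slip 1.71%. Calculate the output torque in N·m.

P_in = V·I·cosφ = 240 × 37 × 0.906 = 8045 W
P_out = η·P_in = 0.746 × 8045 = 6002 W
n_s = 120×60/2 = 3600 rpm; n = 3600×(1−0.0171) = 3538 rpm
ω = 2π×3538/60 = 370.5 rad/s
τ = P_out/ω = 6002/370.5 = 16.2 N·m

16.2 N·m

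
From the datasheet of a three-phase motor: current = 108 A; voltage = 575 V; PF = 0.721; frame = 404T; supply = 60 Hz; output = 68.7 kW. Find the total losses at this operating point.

8850 W

P_in = √3·V·I·cosφ = 1.732×575×108×0.721 = 77549 W
P_out = 68700 W
Losses = P_in − P_out = 77549 − 68700 = 8849 W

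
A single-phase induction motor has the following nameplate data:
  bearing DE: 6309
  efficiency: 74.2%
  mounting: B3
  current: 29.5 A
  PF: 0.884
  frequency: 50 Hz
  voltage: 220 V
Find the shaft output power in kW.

4.26 kW

P_in = V·I·cosφ = 220 × 29.5 × 0.884 = 5737 W
P_out = η·P_in = 0.742 × 5737 = 4257 W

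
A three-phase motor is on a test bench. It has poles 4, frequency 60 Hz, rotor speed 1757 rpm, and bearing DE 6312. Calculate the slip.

n_s = 120f/p = 120×60/4 = 1800 rpm
s = (n_s − n)/n_s = (1800 − 1757)/1800 = 0.0239

2.39 %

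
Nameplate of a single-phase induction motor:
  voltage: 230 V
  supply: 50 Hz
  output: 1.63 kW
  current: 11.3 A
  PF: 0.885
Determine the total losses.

670 W

P_in = V·I·cosφ = 230×11.3×0.885 = 2300 W
P_out = 1630 W
Losses = P_in − P_out = 2300 − 1630 = 670 W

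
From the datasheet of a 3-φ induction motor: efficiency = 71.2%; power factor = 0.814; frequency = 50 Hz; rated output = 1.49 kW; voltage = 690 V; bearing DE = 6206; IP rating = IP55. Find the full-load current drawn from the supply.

P_out = 1.49 kW = 1490 W
P_in = P_out / η = 1490 / 0.712 = 2093 W
I_L = P_in / (√3·V_L·cosφ) = 2093 / (1.732 × 690 × 0.814) = 2.15 A

2.15 A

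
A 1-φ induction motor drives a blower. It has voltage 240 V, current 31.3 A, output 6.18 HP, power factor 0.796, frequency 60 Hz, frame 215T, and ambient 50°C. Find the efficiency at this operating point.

77.1 %

P_out = 6.18 × 746 = 4610 W
P_in = V·I·cosφ = 240 × 31.3 × 0.796 = 5980 W
η = P_out / P_in = 4610 / 5980 = 0.771 = 77.1%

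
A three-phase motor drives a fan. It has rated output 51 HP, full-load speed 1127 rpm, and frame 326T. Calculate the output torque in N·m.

322 N·m

P_out = 51 × 746 = 38046 W
ω = 2π × 1127/60 = 118 rad/s
τ = P_out/ω = 38046/118 = 322 N·m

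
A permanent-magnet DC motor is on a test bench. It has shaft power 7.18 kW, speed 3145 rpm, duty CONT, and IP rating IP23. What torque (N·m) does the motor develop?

ω = 2π × 3145/60 = 329.3 rad/s
τ = P/ω = 7180/329.3 = 21.8 N·m

21.8 N·m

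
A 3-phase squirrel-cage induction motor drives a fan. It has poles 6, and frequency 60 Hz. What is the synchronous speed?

n_s = 120f/p = 120×60/6 = 1200 rpm

1200 rpm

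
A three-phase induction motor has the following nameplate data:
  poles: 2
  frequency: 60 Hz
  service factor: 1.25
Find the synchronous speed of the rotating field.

n_s = 120f/p = 120×60/2 = 3600 rpm

3600 rpm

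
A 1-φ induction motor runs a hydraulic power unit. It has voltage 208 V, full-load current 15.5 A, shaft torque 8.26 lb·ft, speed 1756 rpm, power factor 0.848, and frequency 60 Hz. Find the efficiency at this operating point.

75.3 %

τ = 8.26 lb·ft × 1.356 = 11.2 N·m
ω = 2π × 1756/60 = 183.9 rad/s; P_out = τω = 11.2 × 183.9 = 2060 W
P_in = V·I·cosφ = 208 × 15.5 × 0.848 = 2734 W
η = P_out / P_in = 2060 / 2734 = 0.753 = 75.3%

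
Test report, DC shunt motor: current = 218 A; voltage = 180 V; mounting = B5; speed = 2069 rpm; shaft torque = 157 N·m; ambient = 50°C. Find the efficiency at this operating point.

86.7 %

ω = 2π × 2069/60 = 216.7 rad/s; P_out = τω = 157 × 216.7 = 34022 W
P_in = V·I = 180 × 218 = 39240 W
η = P_out / P_in = 34022 / 39240 = 0.867 = 86.7%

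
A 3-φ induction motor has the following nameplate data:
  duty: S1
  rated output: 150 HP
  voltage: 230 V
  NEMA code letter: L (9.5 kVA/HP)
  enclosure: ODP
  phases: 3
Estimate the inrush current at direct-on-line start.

3580 A

S_LR = 9.5 × 150 = 1425 kVA
I_LR = S_LR/(√3·V_L) = 1425000/(1.732×230) = 3580 A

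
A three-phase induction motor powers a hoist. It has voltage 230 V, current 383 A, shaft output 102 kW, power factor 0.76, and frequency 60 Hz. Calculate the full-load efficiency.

P_out = 102 kW = 102000 W
P_in = √3·V_L·I_L·cosφ = 1.732 × 230 × 383 × 0.76 = 115955 W
η = P_out / P_in = 102000 / 115955 = 0.880 = 88.0%

88.0 %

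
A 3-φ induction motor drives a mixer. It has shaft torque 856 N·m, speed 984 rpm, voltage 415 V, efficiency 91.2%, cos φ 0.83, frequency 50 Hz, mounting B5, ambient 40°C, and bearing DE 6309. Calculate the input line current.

162 A

ω = 2π×984/60 = 103 rad/s; P_out = τω = 856 × 103 = 88168 W
P_in = P_out / η = 88168 / 0.912 = 96675 W
I_L = P_in / (√3·V_L·cosφ) = 96675 / (1.732 × 415 × 0.83) = 162 A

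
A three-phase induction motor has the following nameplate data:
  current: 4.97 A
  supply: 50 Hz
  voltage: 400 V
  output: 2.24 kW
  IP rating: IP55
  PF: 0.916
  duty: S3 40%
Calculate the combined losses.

P_in = √3·V·I·cosφ = 1.732×400×4.97×0.916 = 3154 W
P_out = 2240 W
Losses = P_in − P_out = 3154 − 2240 = 914 W

914 W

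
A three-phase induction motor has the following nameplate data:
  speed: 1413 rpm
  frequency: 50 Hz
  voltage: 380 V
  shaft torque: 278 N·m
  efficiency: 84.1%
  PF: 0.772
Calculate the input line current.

96.3 A

ω = 2π×1413/60 = 148 rad/s; P_out = τω = 278 × 148 = 41144 W
P_in = P_out / η = 41144 / 0.841 = 48923 W
I_L = P_in / (√3·V_L·cosφ) = 48923 / (1.732 × 380 × 0.772) = 96.3 A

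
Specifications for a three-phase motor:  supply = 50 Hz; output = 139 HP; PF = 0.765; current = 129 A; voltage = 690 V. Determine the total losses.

14200 W

P_in = √3·V·I·cosφ = 1.732×690×129×0.765 = 117936 W
P_out = 139×746 = 103694 W
Losses = P_in − P_out = 117936 − 103694 = 14242 W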